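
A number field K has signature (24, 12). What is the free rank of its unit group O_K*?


By Dirichlet's unit theorem:
rank = r1 + r2 - 1
= 24 + 12 - 1
= 35

35


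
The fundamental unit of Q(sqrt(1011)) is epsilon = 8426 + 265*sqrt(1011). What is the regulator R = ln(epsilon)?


epsilon = 8426 + 265*sqrt(1011)
= 16851.9999
R = ln(16851.9999)
= 9.7322

9.7322


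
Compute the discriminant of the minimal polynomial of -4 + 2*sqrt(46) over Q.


The element -4 + 2*sqrt(46) has minimal polynomial:
x^2 + 8*x - 168
Discriminant = (8)^2 - 4*(-168)
= 64 + 672
= 736

736


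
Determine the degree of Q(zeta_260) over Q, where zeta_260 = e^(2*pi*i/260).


The degree equals Euler's totient phi(260).
260 = 2^2 * 5 * 13
phi(260) = 96

96


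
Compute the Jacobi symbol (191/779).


Compute (191/779) via quadratic reciprocity:
  reciprocity: (191/779) -> -(779/191)
  reduce: (15/191)
  reciprocity: (15/191) -> -(191/15)
  reduce: (11/15)
  reciprocity: (11/15) -> -(15/11)
  reduce: (4/11)
  pull out 2: (2/11) = -1  (since 11 mod 8 = 3)
  pull out 2: (2/11) = -1  (since 11 mod 8 = 3)
  (1/11) = 1
Product of signs = -1

-1


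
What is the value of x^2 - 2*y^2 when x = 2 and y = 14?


x^2 - d*y^2
= 2^2 - 2*14^2
= 4 - 392
= -388

-388


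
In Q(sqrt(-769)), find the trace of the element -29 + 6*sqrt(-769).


Tr(a + b*sqrt(d)) = (a + b*sqrt(d)) + (a - b*sqrt(d)) = 2a
= 2 * (-29)
= -58

-58


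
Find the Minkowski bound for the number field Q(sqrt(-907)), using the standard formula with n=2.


d = -907, d mod 4 = 1, so disc(K) = d = -907; |disc(K)| = 907
Imaginary quadratic field, so n = 2, s = r2 = 1, r1 = 0
M = (n!/n^n) * (4/pi)^s * sqrt(|disc(K)|) = (2!/2^2) * (4/pi)^1 * sqrt(907)
= 0.5 * 1.273240 * 30.116441
= 19.1727

19.1727


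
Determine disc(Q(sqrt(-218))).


For K = Q(sqrt(d)) with d squarefree: disc(K) = d if d = 1 mod 4, and disc(K) = 4d if d = 2 or 3 mod 4.
Here d = -218, and d mod 4 = 2.
d = 2 mod 4, not 1 (O_K = Z[sqrt(d)]), so disc(K) = 4d = 4 * (-218) = -872

-872


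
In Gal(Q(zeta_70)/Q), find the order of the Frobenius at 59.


The Frobenius at p in Gal(Q(zeta_n)/Q) = (Z/nZ)* is the class of p, so its order is ord_70(59), the smallest k >= 1 with 59^k = 1 mod 70.
n = 70 = 2 * 5 * 7, phi(70) = 24; the order divides phi(n).
Divisors of 24: 1, 2, 3, 4, 6, 8, 12, 24
Repeated squaring mod 70: 59^1 = 59, 59^2 = 51, 59^4 = 11, 59^8 = 51, 59^16 = 11
Test divisors in increasing order:
  k=1: 59^1 = 59 mod 70
  k=2: 59^2 = 51 mod 70
  k=3: 59^3 = 51 * 59 = 69 mod 70
  k=4: 59^4 = 11 mod 70
  k=6: 59^6 = 11 * 51 = 1 mod 70  <- first divisor giving 1
Order = 6

6


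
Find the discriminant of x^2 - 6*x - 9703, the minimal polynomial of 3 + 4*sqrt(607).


The element 3 + 4*sqrt(607) has minimal polynomial:
x^2 - 6*x - 9703
Discriminant = (-6)^2 - 4*(-9703)
= 36 + 38812
= 38848

38848


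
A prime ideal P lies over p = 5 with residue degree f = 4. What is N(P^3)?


N(P^a) = p^(a*f)
= 5^(3*4)
= 5^12
= 244140625

244140625


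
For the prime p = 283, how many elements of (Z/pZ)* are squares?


For prime p, the number of non-zero quadratic residues is (p-1)/2.
= (283-1)/2
= 141

141


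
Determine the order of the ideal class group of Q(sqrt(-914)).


K = Q(sqrt(-914)). d mod 4 = 2, so D = disc(K) = 4d = -3656
h(K) equals the number of primitive reduced positive-definite forms (a, b, c) = a*x^2 + b*x*y + c*y^2 with b^2 - 4ac = D,
where reduced means |b| <= a <= c, with b >= 0 whenever |b| = a or a = c, and primitive means gcd(a, b, c) = 1.
Reduced forces 3a^2 <= |D| = 3656, so 1 <= a <= 34; b must have the parity of D, and c = (b^2 - D)/(4a) must be an integer >= a.
Enumerate a = 1..34, b in [-a, a]:
  a=1: (1, 0, 914)  [1]
  a=2: (2, 0, 457)  [1]
  a=3: (3, -2, 305), (3, 2, 305)  [2]
  a=4: none
  a=5: (5, -2, 183), (5, 2, 183)  [2]
  a=6: (6, -4, 153), (6, 4, 153)  [2]
  a=7..8: none
  a=9: (9, -4, 102), (9, 4, 102)  [2]
  a=10: (10, -8, 93), (10, 8, 93)  [2]
  a=11..12: none
  a=13: (13, -6, 71), (13, 6, 71)  [2]
  a=14: none
  a=15: (15, -8, 62), (15, -2, 61), (15, 2, 61), (15, 8, 62)  [4]
  a=16: none
  a=17: (17, -4, 54), (17, 4, 54)  [2]
  a=18: (18, -4, 51), (18, 4, 51)  [2]
  a=19: (19, -12, 50), (19, 12, 50)  [2]
  a=20..22: none
  a=23: (23, -22, 45), (23, 22, 45)  [2]
  a=24: none
  a=25: (25, -12, 38), (25, 12, 38)  [2]
  a=26: (26, -20, 39), (26, 20, 39)  [2]
  a=27: (27, -4, 34), (27, 4, 34)  [2]
  a=28..29: none
  a=30: (30, -28, 37), (30, -8, 31), (30, 8, 31), (30, 28, 37)  [4]
  a=31..34: none
Total reduced forms: 1 + 1 + 2 + 2 + 2 + 2 + 2 + 2 + 4 + 2 + 2 + 2 + 2 + 2 + 2 + 2 + 4 = 36
h = 36

36


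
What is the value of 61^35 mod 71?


p = 71 is prime and the exponent is (p-1)/2 = 35, so by Euler's criterion 61^35 = (61/71) = +1 or -1 mod 71.
Compute by square-and-multiply:
  35 = 32 + 2 + 1 (binary 100011)
  Repeated squaring mod 71: 61^1 = 61, 61^2 = 29, 61^4 = 60, 61^8 = 50, 61^16 = 15, 61^32 = 12
  61^35 = 61^32 * 61^2 * 61^1 = 12 * 29 * 61 mod 71
    12 * 29 = 348 = 64 mod 71
    64 * 61 = 3904 = 70 mod 71
  61^35 = 70 mod 71
Result 70 = p - 1 = -1 mod 71: 61 is a quadratic non-residue mod 71. As a residue in [0, p-1] the value is 70.
61^35 mod 71 = 70

70


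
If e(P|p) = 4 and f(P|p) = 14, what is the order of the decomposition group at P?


|D_P| = e * f
= 4 * 14
= 56

56


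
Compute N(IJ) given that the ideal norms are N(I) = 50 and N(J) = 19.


N(IJ) = N(I) * N(J)
= 50 * 19
= 950

950


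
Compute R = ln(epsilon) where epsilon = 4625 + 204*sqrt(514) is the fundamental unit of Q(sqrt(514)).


epsilon = 4625 + 204*sqrt(514)
= 9249.9999
R = ln(9249.9999)
= 9.1324

9.1324


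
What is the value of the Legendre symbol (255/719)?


p = 719 is prime, so compute (255/719) with the reciprocity algorithm (Jacobi-symbol steps: pull out 2s via (2/n), flip via reciprocity, reduce):
  reciprocity: (255/719) -> -(719/255)
  reduce: (209/255)
  reciprocity: (209/255) -> +(255/209)
  reduce: (46/209)
  pull out 2: (2/209) = +1  (since 209 mod 8 = 1)
  reciprocity: (23/209) -> +(209/23)
  reduce: (2/23)
  pull out 2: (2/23) = +1  (since 23 mod 8 = 7)
  (1/23) = 1
Product of signs = -1
(255/719) = -1

-1


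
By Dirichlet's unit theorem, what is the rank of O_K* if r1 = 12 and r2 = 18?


By Dirichlet's unit theorem:
rank = r1 + r2 - 1
= 12 + 18 - 1
= 29

29


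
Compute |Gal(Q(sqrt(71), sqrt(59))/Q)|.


The 2 square roots of distinct primes are multiplicatively independent over Q,
so [K:Q] = 2^2 and Gal(K/Q) is isomorphic to (Z/2Z)^2.
|Gal| = 2^2 = 4

4


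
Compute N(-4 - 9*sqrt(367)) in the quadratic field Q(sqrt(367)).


N(a + b*sqrt(d)) = a^2 - d*b^2
= (-4)^2 - (367)*(-9)^2
= 16 - 29727
= -29711

-29711


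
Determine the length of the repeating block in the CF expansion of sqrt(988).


Run the CF algorithm for sqrt(988).
a_0 = floor(sqrt(988)) = 31; set m_0=0, q_0=1.
Recurrence: m' = q*a - m,  q' = (d - m'^2)/q,  a' = floor((a_0 + m')/q').
  step 1: m=31, q=27, a=2
  step 2: m=23, q=17, a=3
  step 3: m=28, q=12, a=4
  step 4: m=20, q=49, a=1
  step 5: m=29, q=3, a=20
  step 6: m=31, q=9, a=6
  step 7: m=23, q=51, a=1
  step 8: m=28, q=4, a=14
  step 9: m=28, q=51, a=1
  step 10: m=23, q=9, a=6
  step 11: m=31, q=3, a=20
  step 12: m=29, q=49, a=1
  step 13: m=20, q=12, a=4
  step 14: m=28, q=17, a=3
  step 15: m=23, q=27, a=2
  step 16: m=31, q=1, a=62
a_16 = 2*a_0 = 62, so the period closes here.
sqrt(988) = [31; 2, 3, 4, 1, 20, 6, 1, 14, 1, 6, 20, 1, 4, 3, 2, 62]
Period length = 16

16


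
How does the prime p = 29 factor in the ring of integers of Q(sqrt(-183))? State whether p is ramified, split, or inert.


K = Q(sqrt(-183)). Since d mod 4 = 1, disc(K) = -183.
Check p | disc: -183 mod 29 = 20.
p does not divide disc. Compute Legendre symbol (d/p):
20^((29-1)/2) mod 29 = 1
(d/p) = 1, so p splits: (p) = P*P' with e=1, f=1, g=2.
Therefore p is split.

split


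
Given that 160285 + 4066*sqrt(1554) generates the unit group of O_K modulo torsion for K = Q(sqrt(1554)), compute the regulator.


epsilon = 160285 + 4066*sqrt(1554)
= 320570.0000
R = ln(320570.0000)
= 12.6779

12.6779


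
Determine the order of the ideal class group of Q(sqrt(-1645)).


K = Q(sqrt(-1645)). d mod 4 = 3, so D = disc(K) = 4d = -6580
h(K) equals the number of primitive reduced positive-definite forms (a, b, c) = a*x^2 + b*x*y + c*y^2 with b^2 - 4ac = D,
where reduced means |b| <= a <= c, with b >= 0 whenever |b| = a or a = c, and primitive means gcd(a, b, c) = 1.
Reduced forces 3a^2 <= |D| = 6580, so 1 <= a <= 46; b must have the parity of D, and c = (b^2 - D)/(4a) must be an integer >= a.
Enumerate a = 1..46, b in [-a, a]:
  a=1: (1, 0, 1645)  [1]
  a=2: (2, 2, 823)  [1]
  a=3..4: none
  a=5: (5, 0, 329)  [1]
  a=6: none
  a=7: (7, 0, 235)  [1]
  a=8..9: none
  a=10: (10, 10, 167)  [1]
  a=11: (11, -8, 151), (11, 8, 151)  [2]
  a=12..13: none
  a=14: (14, 14, 121)  [1]
  a=15..16: none
  a=17: (17, -4, 97), (17, 4, 97)  [2]
  a=18..21: none
  a=22: (22, -14, 77), (22, 14, 77)  [2]
  a=23..33: none
  a=34: (34, -30, 55), (34, 30, 55)  [2]
  a=35: (35, 0, 47)  [1]
  a=36..40: none
  a=41: (41, 12, 41)  [1]
  a=42..46: none
Total reduced forms: 1 + 1 + 1 + 1 + 1 + 2 + 1 + 2 + 2 + 2 + 1 + 1 = 16
h = 16

16


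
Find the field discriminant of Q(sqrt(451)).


For K = Q(sqrt(d)) with d squarefree: disc(K) = d if d = 1 mod 4, and disc(K) = 4d if d = 2 or 3 mod 4.
Here d = 451, and d mod 4 = 3.
d = 3 mod 4, not 1 (O_K = Z[sqrt(d)]), so disc(K) = 4d = 4 * (451) = 1804

1804


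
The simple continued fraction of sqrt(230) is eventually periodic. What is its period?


Run the CF algorithm for sqrt(230).
a_0 = floor(sqrt(230)) = 15; set m_0=0, q_0=1.
Recurrence: m' = q*a - m,  q' = (d - m'^2)/q,  a' = floor((a_0 + m')/q').
  step 1: m=15, q=5, a=6
  step 2: m=15, q=1, a=30
a_2 = 2*a_0 = 30, so the period closes here.
sqrt(230) = [15; 6, 30]
Period length = 2

2


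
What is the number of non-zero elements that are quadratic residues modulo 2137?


For prime p, the number of non-zero quadratic residues is (p-1)/2.
= (2137-1)/2
= 1068

1068


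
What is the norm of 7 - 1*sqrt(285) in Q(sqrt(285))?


N(a + b*sqrt(d)) = a^2 - d*b^2
= (7)^2 - (285)*(-1)^2
= 49 - 285
= -236

-236


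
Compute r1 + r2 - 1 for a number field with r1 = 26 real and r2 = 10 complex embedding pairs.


By Dirichlet's unit theorem:
rank = r1 + r2 - 1
= 26 + 10 - 1
= 35

35


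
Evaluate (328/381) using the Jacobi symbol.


Compute (328/381) via quadratic reciprocity:
  pull out 2: (2/381) = -1  (since 381 mod 8 = 5)
  pull out 2: (2/381) = -1  (since 381 mod 8 = 5)
  pull out 2: (2/381) = -1  (since 381 mod 8 = 5)
  reciprocity: (41/381) -> +(381/41)
  reduce: (12/41)
  pull out 2: (2/41) = +1  (since 41 mod 8 = 1)
  pull out 2: (2/41) = +1  (since 41 mod 8 = 1)
  reciprocity: (3/41) -> +(41/3)
  reduce: (2/3)
  pull out 2: (2/3) = -1  (since 3 mod 8 = 3)
  (1/3) = 1
Product of signs = 1

1


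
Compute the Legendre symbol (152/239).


p = 239 is prime, so compute (152/239) with the reciprocity algorithm (Jacobi-symbol steps: pull out 2s via (2/n), flip via reciprocity, reduce):
  pull out 2: (2/239) = +1  (since 239 mod 8 = 7)
  pull out 2: (2/239) = +1  (since 239 mod 8 = 7)
  pull out 2: (2/239) = +1  (since 239 mod 8 = 7)
  reciprocity: (19/239) -> -(239/19)
  reduce: (11/19)
  reciprocity: (11/19) -> -(19/11)
  reduce: (8/11)
  pull out 2: (2/11) = -1  (since 11 mod 8 = 3)
  pull out 2: (2/11) = -1  (since 11 mod 8 = 3)
  pull out 2: (2/11) = -1  (since 11 mod 8 = 3)
  (1/11) = 1
Product of signs = -1
(152/239) = -1

-1


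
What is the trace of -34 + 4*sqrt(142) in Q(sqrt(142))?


Tr(a + b*sqrt(d)) = (a + b*sqrt(d)) + (a - b*sqrt(d)) = 2a
= 2 * (-34)
= -68

-68


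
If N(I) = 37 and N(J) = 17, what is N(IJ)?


N(IJ) = N(I) * N(J)
= 37 * 17
= 629

629


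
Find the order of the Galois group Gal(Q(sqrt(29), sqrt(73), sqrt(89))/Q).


The 3 square roots of distinct primes are multiplicatively independent over Q,
so [K:Q] = 2^3 and Gal(K/Q) is isomorphic to (Z/2Z)^3.
|Gal| = 2^3 = 8

8


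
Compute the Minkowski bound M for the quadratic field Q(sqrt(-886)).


d = -886, d mod 4 = 2, so disc(K) = 4d = -3544; |disc(K)| = 3544
Imaginary quadratic field, so n = 2, s = r2 = 1, r1 = 0
M = (n!/n^n) * (4/pi)^s * sqrt(|disc(K)|) = (2!/2^2) * (4/pi)^1 * sqrt(3544)
= 0.5 * 1.273240 * 59.531504
= 37.8989

37.8989


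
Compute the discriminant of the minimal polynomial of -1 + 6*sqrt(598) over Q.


The element -1 + 6*sqrt(598) has minimal polynomial:
x^2 + 2*x - 21527
Discriminant = (2)^2 - 4*(-21527)
= 4 + 86108
= 86112

86112


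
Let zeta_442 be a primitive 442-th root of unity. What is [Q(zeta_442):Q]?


The degree equals Euler's totient phi(442).
442 = 2 * 13 * 17
phi(442) = 192

192


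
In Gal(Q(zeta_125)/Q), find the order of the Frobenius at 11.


The Frobenius at p in Gal(Q(zeta_n)/Q) = (Z/nZ)* is the class of p, so its order is ord_125(11), the smallest k >= 1 with 11^k = 1 mod 125.
n = 125 = 5^3, phi(125) = 100; the order divides phi(n).
Divisors of 100: 1, 2, 4, 5, 10, 20, 25, 50, 100
Repeated squaring mod 125: 11^1 = 11, 11^2 = 121, 11^4 = 16, 11^8 = 6, 11^16 = 36, 11^32 = 46, 11^64 = 116
Test divisors in increasing order:
  k=1: 11^1 = 11 mod 125
  k=2: 11^2 = 121 mod 125
  k=4: 11^4 = 16 mod 125
  k=5: 11^5 = 16 * 11 = 51 mod 125
  k=10: 11^10 = 6 * 121 = 101 mod 125
  k=20: 11^20 = 36 * 16 = 76 mod 125
  k=25: 11^25 = 36 * 6 * 11 = 1 mod 125  <- first divisor giving 1
Order = 25

25


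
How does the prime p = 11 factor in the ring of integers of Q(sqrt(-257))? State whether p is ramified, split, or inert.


K = Q(sqrt(-257)). Since d mod 4 = 3, disc(K) = -1028.
Check p | disc: -1028 mod 11 = 6.
p does not divide disc. Compute Legendre symbol (d/p):
7^((11-1)/2) mod 11 = -1
(d/p) = -1, so p is inert: (p) stays prime with e=1, f=2, g=1.
Therefore p is inert.

inert


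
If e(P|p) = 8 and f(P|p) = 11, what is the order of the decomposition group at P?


|D_P| = e * f
= 8 * 11
= 88

88


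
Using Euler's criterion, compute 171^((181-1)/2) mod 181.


p = 181 is prime and the exponent is (p-1)/2 = 90, so by Euler's criterion 171^90 = (171/181) = +1 or -1 mod 181.
Compute by square-and-multiply:
  90 = 64 + 16 + 8 + 2 (binary 1011010)
  Repeated squaring mod 181: 171^1 = 171, 171^2 = 100, 171^4 = 45, 171^8 = 34, 171^16 = 70, 171^32 = 13, 171^64 = 169
  171^90 = 171^64 * 171^16 * 171^8 * 171^2 = 169 * 70 * 34 * 100 mod 181
    169 * 70 = 11830 = 65 mod 181
    65 * 34 = 2210 = 38 mod 181
    38 * 100 = 3800 = 180 mod 181
  171^90 = 180 mod 181
Result 180 = p - 1 = -1 mod 181: 171 is a quadratic non-residue mod 181. As a residue in [0, p-1] the value is 180.
171^90 mod 181 = 180

180


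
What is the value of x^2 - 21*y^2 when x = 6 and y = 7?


x^2 - d*y^2
= 6^2 - 21*7^2
= 36 - 1029
= -993

-993


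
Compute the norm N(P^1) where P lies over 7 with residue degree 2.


N(P^a) = p^(a*f)
= 7^(1*2)
= 7^2
= 49

49


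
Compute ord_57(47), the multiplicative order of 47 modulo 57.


We want ord_57(47), the smallest k >= 1 with 47^k = 1 mod 57.
n = 57 = 3 * 19, phi(57) = 36; the order divides phi(n).
Divisors of 36: 1, 2, 3, 4, 6, 9, 12, 18, 36
Repeated squaring mod 57: 47^1 = 47, 47^2 = 43, 47^4 = 25, 47^8 = 55, 47^16 = 4, 47^32 = 16
Test divisors in increasing order:
  k=1: 47^1 = 47 mod 57
  k=2: 47^2 = 43 mod 57
  k=3: 47^3 = 43 * 47 = 26 mod 57
  k=4: 47^4 = 25 mod 57
  k=6: 47^6 = 25 * 43 = 49 mod 57
  k=9: 47^9 = 55 * 47 = 20 mod 57
  k=12: 47^12 = 55 * 25 = 7 mod 57
  k=18: 47^18 = 4 * 43 = 1 mod 57  <- first divisor giving 1
Order = 18

18


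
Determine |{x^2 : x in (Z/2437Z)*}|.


For prime p, the number of non-zero quadratic residues is (p-1)/2.
= (2437-1)/2
= 1218

1218


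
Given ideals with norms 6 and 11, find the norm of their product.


N(IJ) = N(I) * N(J)
= 6 * 11
= 66

66


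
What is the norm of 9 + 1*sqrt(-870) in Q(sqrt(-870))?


N(a + b*sqrt(d)) = a^2 - d*b^2
= (9)^2 - (-870)*(1)^2
= 81 + 870
= 951

951


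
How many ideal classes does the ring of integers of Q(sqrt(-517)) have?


K = Q(sqrt(-517)). d mod 4 = 3, so D = disc(K) = 4d = -2068
h(K) equals the number of primitive reduced positive-definite forms (a, b, c) = a*x^2 + b*x*y + c*y^2 with b^2 - 4ac = D,
where reduced means |b| <= a <= c, with b >= 0 whenever |b| = a or a = c, and primitive means gcd(a, b, c) = 1.
Reduced forces 3a^2 <= |D| = 2068, so 1 <= a <= 26; b must have the parity of D, and c = (b^2 - D)/(4a) must be an integer >= a.
Enumerate a = 1..26, b in [-a, a]:
  a=1: (1, 0, 517)  [1]
  a=2: (2, 2, 259)  [1]
  a=3..6: none
  a=7: (7, -2, 74), (7, 2, 74)  [2]
  a=8..10: none
  a=11: (11, 0, 47)  [1]
  a=12: none
  a=13: (13, -8, 41), (13, 8, 41)  [2]
  a=14: (14, -2, 37), (14, 2, 37)  [2]
  a=15..21: none
  a=22: (22, 22, 29)  [1]
  a=23: (23, -18, 26), (23, 18, 26)  [2]
  a=24..26: none
Total reduced forms: 1 + 1 + 2 + 1 + 2 + 2 + 1 + 2 = 12
h = 12

12


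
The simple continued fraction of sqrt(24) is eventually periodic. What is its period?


Run the CF algorithm for sqrt(24).
a_0 = floor(sqrt(24)) = 4; set m_0=0, q_0=1.
Recurrence: m' = q*a - m,  q' = (d - m'^2)/q,  a' = floor((a_0 + m')/q').
  step 1: m=4, q=8, a=1
  step 2: m=4, q=1, a=8
a_2 = 2*a_0 = 8, so the period closes here.
sqrt(24) = [4; 1, 8]
Period length = 2

2


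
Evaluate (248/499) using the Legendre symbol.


p = 499 is prime, so compute (248/499) with the reciprocity algorithm (Jacobi-symbol steps: pull out 2s via (2/n), flip via reciprocity, reduce):
  pull out 2: (2/499) = -1  (since 499 mod 8 = 3)
  pull out 2: (2/499) = -1  (since 499 mod 8 = 3)
  pull out 2: (2/499) = -1  (since 499 mod 8 = 3)
  reciprocity: (31/499) -> -(499/31)
  reduce: (3/31)
  reciprocity: (3/31) -> -(31/3)
  reduce: (1/3)
  (1/3) = 1
Product of signs = -1
(248/499) = -1

-1


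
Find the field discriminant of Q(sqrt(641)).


For K = Q(sqrt(d)) with d squarefree: disc(K) = d if d = 1 mod 4, and disc(K) = 4d if d = 2 or 3 mod 4.
Here d = 641, and d mod 4 = 1.
d = 1 mod 4 (O_K = Z[(1+sqrt(d))/2]), so disc(K) = d = 641

641


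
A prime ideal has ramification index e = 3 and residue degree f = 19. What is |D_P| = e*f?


|D_P| = e * f
= 3 * 19
= 57

57


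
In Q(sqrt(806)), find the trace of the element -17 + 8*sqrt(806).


Tr(a + b*sqrt(d)) = (a + b*sqrt(d)) + (a - b*sqrt(d)) = 2a
= 2 * (-17)
= -34

-34


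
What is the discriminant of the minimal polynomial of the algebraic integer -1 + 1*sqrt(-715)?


The element -1 + 1*sqrt(-715) has minimal polynomial:
x^2 + 2*x + 716
Discriminant = (2)^2 - 4*(716)
= 4 - 2864
= -2860

-2860


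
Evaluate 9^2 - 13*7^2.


x^2 - d*y^2
= 9^2 - 13*7^2
= 81 - 637
= -556

-556


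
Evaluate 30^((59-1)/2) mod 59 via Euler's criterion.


p = 59 is prime and the exponent is (p-1)/2 = 29, so by Euler's criterion 30^29 = (30/59) = +1 or -1 mod 59.
Compute by square-and-multiply:
  29 = 16 + 8 + 4 + 1 (binary 11101)
  Repeated squaring mod 59: 30^1 = 30, 30^2 = 15, 30^4 = 48, 30^8 = 3, 30^16 = 9
  30^29 = 30^16 * 30^8 * 30^4 * 30^1 = 9 * 3 * 48 * 30 mod 59
    9 * 3 = 27 = 27 mod 59
    27 * 48 = 1296 = 57 mod 59
    57 * 30 = 1710 = 58 mod 59
  30^29 = 58 mod 59
Result 58 = p - 1 = -1 mod 59: 30 is a quadratic non-residue mod 59. As a residue in [0, p-1] the value is 58.
30^29 mod 59 = 58

58


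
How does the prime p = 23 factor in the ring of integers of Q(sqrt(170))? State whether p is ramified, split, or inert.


K = Q(sqrt(170)). Since d mod 4 = 2, disc(K) = 680.
Check p | disc: 680 mod 23 = 13.
p does not divide disc. Compute Legendre symbol (d/p):
9^((23-1)/2) mod 23 = 1
(d/p) = 1, so p splits: (p) = P*P' with e=1, f=1, g=2.
Therefore p is split.

split


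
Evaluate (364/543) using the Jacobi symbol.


Compute (364/543) via quadratic reciprocity:
  pull out 2: (2/543) = +1  (since 543 mod 8 = 7)
  pull out 2: (2/543) = +1  (since 543 mod 8 = 7)
  reciprocity: (91/543) -> -(543/91)
  reduce: (88/91)
  pull out 2: (2/91) = -1  (since 91 mod 8 = 3)
  pull out 2: (2/91) = -1  (since 91 mod 8 = 3)
  pull out 2: (2/91) = -1  (since 91 mod 8 = 3)
  reciprocity: (11/91) -> -(91/11)
  reduce: (3/11)
  reciprocity: (3/11) -> -(11/3)
  reduce: (2/3)
  pull out 2: (2/3) = -1  (since 3 mod 8 = 3)
  (1/3) = 1
Product of signs = -1

-1


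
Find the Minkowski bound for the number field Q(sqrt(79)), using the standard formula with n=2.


d = 79, d mod 4 = 3, so disc(K) = 4d = 316; |disc(K)| = 316
Real quadratic field, so n = 2, s = r2 = 0, r1 = 2
M = (n!/n^n) * (4/pi)^s * sqrt(|disc(K)|) = (2!/2^2) * (4/pi)^0 * sqrt(316)
= 0.5 * 1.000000 * 17.776389
= 8.8882

8.8882


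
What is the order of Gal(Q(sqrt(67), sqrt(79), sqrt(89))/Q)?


The 3 square roots of distinct primes are multiplicatively independent over Q,
so [K:Q] = 2^3 and Gal(K/Q) is isomorphic to (Z/2Z)^3.
|Gal| = 2^3 = 8

8


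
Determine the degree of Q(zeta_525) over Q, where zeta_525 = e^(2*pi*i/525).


The degree equals Euler's totient phi(525).
525 = 3 * 5^2 * 7
phi(525) = 240

240


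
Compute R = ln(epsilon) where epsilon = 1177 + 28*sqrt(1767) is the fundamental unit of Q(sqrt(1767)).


epsilon = 1177 + 28*sqrt(1767)
= 2353.9996
R = ln(2353.9996)
= 7.7639

7.7639


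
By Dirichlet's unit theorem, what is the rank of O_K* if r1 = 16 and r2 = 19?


By Dirichlet's unit theorem:
rank = r1 + r2 - 1
= 16 + 19 - 1
= 34

34


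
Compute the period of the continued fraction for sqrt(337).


Run the CF algorithm for sqrt(337).
a_0 = floor(sqrt(337)) = 18; set m_0=0, q_0=1.
Recurrence: m' = q*a - m,  q' = (d - m'^2)/q,  a' = floor((a_0 + m')/q').
  step 1: m=18, q=13, a=2
  step 2: m=8, q=21, a=1
  step 3: m=13, q=8, a=3
  step 4: m=11, q=27, a=1
  step 5: m=16, q=3, a=11
  step 6: m=17, q=16, a=2
  step 7: m=15, q=7, a=4
  step 8: m=13, q=24, a=1
  step 9: m=11, q=9, a=3
  step 10: m=16, q=9, a=3
  step 11: m=11, q=24, a=1
  step 12: m=13, q=7, a=4
  step 13: m=15, q=16, a=2
  step 14: m=17, q=3, a=11
  step 15: m=16, q=27, a=1
  step 16: m=11, q=8, a=3
  step 17: m=13, q=21, a=1
  step 18: m=8, q=13, a=2
  step 19: m=18, q=1, a=36
a_19 = 2*a_0 = 36, so the period closes here.
sqrt(337) = [18; 2, 1, 3, 1, 11, 2, 4, 1, 3, 3, 1, 4, 2, 11, 1, 3, 1, 2, 36]
Period length = 19

19


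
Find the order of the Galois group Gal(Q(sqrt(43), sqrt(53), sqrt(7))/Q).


The 3 square roots of distinct primes are multiplicatively independent over Q,
so [K:Q] = 2^3 and Gal(K/Q) is isomorphic to (Z/2Z)^3.
|Gal| = 2^3 = 8

8


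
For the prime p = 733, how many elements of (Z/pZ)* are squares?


For prime p, the number of non-zero quadratic residues is (p-1)/2.
= (733-1)/2
= 366

366


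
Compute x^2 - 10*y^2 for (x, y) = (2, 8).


x^2 - d*y^2
= 2^2 - 10*8^2
= 4 - 640
= -636

-636


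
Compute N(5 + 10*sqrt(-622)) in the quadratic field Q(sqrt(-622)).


N(a + b*sqrt(d)) = a^2 - d*b^2
= (5)^2 - (-622)*(10)^2
= 25 + 62200
= 62225

62225


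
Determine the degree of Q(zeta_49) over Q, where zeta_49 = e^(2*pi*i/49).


The degree equals Euler's totient phi(49).
49 = 7^2
phi(49) = 42

42


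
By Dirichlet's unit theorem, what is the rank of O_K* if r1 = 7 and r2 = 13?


By Dirichlet's unit theorem:
rank = r1 + r2 - 1
= 7 + 13 - 1
= 19

19


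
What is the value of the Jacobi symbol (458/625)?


Compute (458/625) via quadratic reciprocity:
  pull out 2: (2/625) = +1  (since 625 mod 8 = 1)
  reciprocity: (229/625) -> +(625/229)
  reduce: (167/229)
  reciprocity: (167/229) -> +(229/167)
  reduce: (62/167)
  pull out 2: (2/167) = +1  (since 167 mod 8 = 7)
  reciprocity: (31/167) -> -(167/31)
  reduce: (12/31)
  pull out 2: (2/31) = +1  (since 31 mod 8 = 7)
  pull out 2: (2/31) = +1  (since 31 mod 8 = 7)
  reciprocity: (3/31) -> -(31/3)
  reduce: (1/3)
  (1/3) = 1
Product of signs = 1

1


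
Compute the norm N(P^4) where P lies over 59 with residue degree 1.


N(P^a) = p^(a*f)
= 59^(4*1)
= 59^4
= 12117361

12117361


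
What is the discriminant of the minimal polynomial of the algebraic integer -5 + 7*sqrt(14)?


The element -5 + 7*sqrt(14) has minimal polynomial:
x^2 + 10*x - 661
Discriminant = (10)^2 - 4*(-661)
= 100 + 2644
= 2744

2744


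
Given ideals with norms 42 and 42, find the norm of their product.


N(IJ) = N(I) * N(J)
= 42 * 42
= 1764

1764


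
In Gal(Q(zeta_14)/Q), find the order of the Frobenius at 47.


The Frobenius at p in Gal(Q(zeta_n)/Q) = (Z/nZ)* is the class of p, so its order is ord_14(47), the smallest k >= 1 with 47^k = 1 mod 14.
n = 14 = 2 * 7, phi(14) = 6; the order divides phi(n).
Divisors of 6: 1, 2, 3, 6
Repeated squaring mod 14: 47^1 = 5, 47^2 = 11, 47^4 = 9
Test divisors in increasing order:
  k=1: 47^1 = 5 mod 14
  k=2: 47^2 = 11 mod 14
  k=3: 47^3 = 11 * 5 = 13 mod 14
  k=6: 47^6 = 9 * 11 = 1 mod 14  <- first divisor giving 1
Order = 6

6


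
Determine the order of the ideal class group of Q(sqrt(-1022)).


K = Q(sqrt(-1022)). d mod 4 = 2, so D = disc(K) = 4d = -4088
h(K) equals the number of primitive reduced positive-definite forms (a, b, c) = a*x^2 + b*x*y + c*y^2 with b^2 - 4ac = D,
where reduced means |b| <= a <= c, with b >= 0 whenever |b| = a or a = c, and primitive means gcd(a, b, c) = 1.
Reduced forces 3a^2 <= |D| = 4088, so 1 <= a <= 36; b must have the parity of D, and c = (b^2 - D)/(4a) must be an integer >= a.
Enumerate a = 1..36, b in [-a, a]:
  a=1: (1, 0, 1022)  [1]
  a=2: (2, 0, 511)  [1]
  a=3: (3, -2, 341), (3, 2, 341)  [2]
  a=4..5: none
  a=6: (6, -4, 171), (6, 4, 171)  [2]
  a=7: (7, 0, 146)  [1]
  a=8: none
  a=9: (9, -4, 114), (9, 4, 114)  [2]
  a=10: none
  a=11: (11, -2, 93), (11, 2, 93)  [2]
  a=12..13: none
  a=14: (14, 0, 73)  [1]
  a=15..16: none
  a=17: (17, -14, 63), (17, 14, 63)  [2]
  a=18: (18, -4, 57), (18, 4, 57)  [2]
  a=19: (19, -4, 54), (19, 4, 54)  [2]
  a=20: none
  a=21: (21, -14, 51), (21, 14, 51)  [2]
  a=22: (22, -20, 51), (22, 20, 51)  [2]
  a=23: (23, -12, 46), (23, 12, 46)  [2]
  a=24..26: none
  a=27: (27, -4, 38), (27, 4, 38)  [2]
  a=28: none
  a=29: (29, -28, 42), (29, 28, 42)  [2]
  a=30: none
  a=31: (31, -2, 33), (31, 2, 33)  [2]
  a=32: none
  a=33: (33, -20, 34), (33, 20, 34)  [2]
  a=34..36: none
Total reduced forms: 1 + 1 + 2 + 2 + 1 + 2 + 2 + 1 + 2 + 2 + 2 + 2 + 2 + 2 + 2 + 2 + 2 + 2 = 32
h = 32

32


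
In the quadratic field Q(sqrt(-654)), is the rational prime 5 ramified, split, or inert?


K = Q(sqrt(-654)). Since d mod 4 = 2, disc(K) = -2616.
Check p | disc: -2616 mod 5 = 4.
p does not divide disc. Compute Legendre symbol (d/p):
1^((5-1)/2) mod 5 = 1
(d/p) = 1, so p splits: (p) = P*P' with e=1, f=1, g=2.
Therefore p is split.

split


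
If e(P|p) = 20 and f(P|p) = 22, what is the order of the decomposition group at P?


|D_P| = e * f
= 20 * 22
= 440

440


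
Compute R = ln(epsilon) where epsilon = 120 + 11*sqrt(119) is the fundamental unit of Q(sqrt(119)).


epsilon = 120 + 11*sqrt(119)
= 239.9958
R = ln(239.9958)
= 5.4806

5.4806


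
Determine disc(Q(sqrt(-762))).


For K = Q(sqrt(d)) with d squarefree: disc(K) = d if d = 1 mod 4, and disc(K) = 4d if d = 2 or 3 mod 4.
Here d = -762, and d mod 4 = 2.
d = 2 mod 4, not 1 (O_K = Z[sqrt(d)]), so disc(K) = 4d = 4 * (-762) = -3048

-3048


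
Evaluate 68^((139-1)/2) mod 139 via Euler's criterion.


p = 139 is prime and the exponent is (p-1)/2 = 69, so by Euler's criterion 68^69 = (68/139) = +1 or -1 mod 139.
Compute by square-and-multiply:
  69 = 64 + 4 + 1 (binary 1000101)
  Repeated squaring mod 139: 68^1 = 68, 68^2 = 37, 68^4 = 118, 68^8 = 24, 68^16 = 20, 68^32 = 122, 68^64 = 11
  68^69 = 68^64 * 68^4 * 68^1 = 11 * 118 * 68 mod 139
    11 * 118 = 1298 = 47 mod 139
    47 * 68 = 3196 = 138 mod 139
  68^69 = 138 mod 139
Result 138 = p - 1 = -1 mod 139: 68 is a quadratic non-residue mod 139. As a residue in [0, p-1] the value is 138.
68^69 mod 139 = 138

138


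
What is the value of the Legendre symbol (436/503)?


p = 503 is prime, so compute (436/503) with the reciprocity algorithm (Jacobi-symbol steps: pull out 2s via (2/n), flip via reciprocity, reduce):
  pull out 2: (2/503) = +1  (since 503 mod 8 = 7)
  pull out 2: (2/503) = +1  (since 503 mod 8 = 7)
  reciprocity: (109/503) -> +(503/109)
  reduce: (67/109)
  reciprocity: (67/109) -> +(109/67)
  reduce: (42/67)
  pull out 2: (2/67) = -1  (since 67 mod 8 = 3)
  reciprocity: (21/67) -> +(67/21)
  reduce: (4/21)
  pull out 2: (2/21) = -1  (since 21 mod 8 = 5)
  pull out 2: (2/21) = -1  (since 21 mod 8 = 5)
  (1/21) = 1
Product of signs = -1
(436/503) = -1

-1


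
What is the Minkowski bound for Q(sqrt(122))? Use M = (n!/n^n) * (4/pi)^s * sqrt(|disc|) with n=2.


d = 122, d mod 4 = 2, so disc(K) = 4d = 488; |disc(K)| = 488
Real quadratic field, so n = 2, s = r2 = 0, r1 = 2
M = (n!/n^n) * (4/pi)^s * sqrt(|disc(K)|) = (2!/2^2) * (4/pi)^0 * sqrt(488)
= 0.5 * 1.000000 * 22.090722
= 11.0454

11.0454


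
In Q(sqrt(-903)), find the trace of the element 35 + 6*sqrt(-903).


Tr(a + b*sqrt(d)) = (a + b*sqrt(d)) + (a - b*sqrt(d)) = 2a
= 2 * (35)
= 70

70


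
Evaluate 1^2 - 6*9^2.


x^2 - d*y^2
= 1^2 - 6*9^2
= 1 - 486
= -485

-485


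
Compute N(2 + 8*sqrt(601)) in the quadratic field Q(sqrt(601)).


N(a + b*sqrt(d)) = a^2 - d*b^2
= (2)^2 - (601)*(8)^2
= 4 - 38464
= -38460

-38460


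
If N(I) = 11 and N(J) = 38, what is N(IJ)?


N(IJ) = N(I) * N(J)
= 11 * 38
= 418

418


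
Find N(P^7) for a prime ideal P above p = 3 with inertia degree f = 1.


N(P^a) = p^(a*f)
= 3^(7*1)
= 3^7
= 2187

2187


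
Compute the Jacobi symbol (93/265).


Compute (93/265) via quadratic reciprocity:
  reciprocity: (93/265) -> +(265/93)
  reduce: (79/93)
  reciprocity: (79/93) -> +(93/79)
  reduce: (14/79)
  pull out 2: (2/79) = +1  (since 79 mod 8 = 7)
  reciprocity: (7/79) -> -(79/7)
  reduce: (2/7)
  pull out 2: (2/7) = +1  (since 7 mod 8 = 7)
  (1/7) = 1
Product of signs = -1

-1


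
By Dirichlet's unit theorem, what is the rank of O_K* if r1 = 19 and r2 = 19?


By Dirichlet's unit theorem:
rank = r1 + r2 - 1
= 19 + 19 - 1
= 37

37


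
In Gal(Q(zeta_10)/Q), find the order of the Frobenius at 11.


The Frobenius at p in Gal(Q(zeta_n)/Q) = (Z/nZ)* is the class of p, so its order is ord_10(11), the smallest k >= 1 with 11^k = 1 mod 10.
n = 10 = 2 * 5, phi(10) = 4; the order divides phi(n).
Divisors of 4: 1, 2, 4
Repeated squaring mod 10: 11^1 = 1, 11^2 = 1, 11^4 = 1
Test divisors in increasing order:
  k=1: 11^1 = 1 mod 10  <- first divisor giving 1
Order = 1

1


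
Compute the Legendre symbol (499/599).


p = 599 is prime, so compute (499/599) with the reciprocity algorithm (Jacobi-symbol steps: pull out 2s via (2/n), flip via reciprocity, reduce):
  reciprocity: (499/599) -> -(599/499)
  reduce: (100/499)
  pull out 2: (2/499) = -1  (since 499 mod 8 = 3)
  pull out 2: (2/499) = -1  (since 499 mod 8 = 3)
  reciprocity: (25/499) -> +(499/25)
  reduce: (24/25)
  pull out 2: (2/25) = +1  (since 25 mod 8 = 1)
  pull out 2: (2/25) = +1  (since 25 mod 8 = 1)
  pull out 2: (2/25) = +1  (since 25 mod 8 = 1)
  reciprocity: (3/25) -> +(25/3)
  reduce: (1/3)
  (1/3) = 1
Product of signs = -1
(499/599) = -1

-1


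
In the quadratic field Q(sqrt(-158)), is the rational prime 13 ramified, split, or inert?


K = Q(sqrt(-158)). Since d mod 4 = 2, disc(K) = -632.
Check p | disc: -632 mod 13 = 5.
p does not divide disc. Compute Legendre symbol (d/p):
11^((13-1)/2) mod 13 = -1
(d/p) = -1, so p is inert: (p) stays prime with e=1, f=2, g=1.
Therefore p is inert.

inert


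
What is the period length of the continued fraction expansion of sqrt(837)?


Run the CF algorithm for sqrt(837).
a_0 = floor(sqrt(837)) = 28; set m_0=0, q_0=1.
Recurrence: m' = q*a - m,  q' = (d - m'^2)/q,  a' = floor((a_0 + m')/q').
  step 1: m=28, q=53, a=1
  step 2: m=25, q=4, a=13
  step 3: m=27, q=27, a=2
  step 4: m=27, q=4, a=13
  step 5: m=25, q=53, a=1
  step 6: m=28, q=1, a=56
a_6 = 2*a_0 = 56, so the period closes here.
sqrt(837) = [28; 1, 13, 2, 13, 1, 56]
Period length = 6

6


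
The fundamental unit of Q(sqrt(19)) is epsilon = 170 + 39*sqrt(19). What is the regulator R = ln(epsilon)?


epsilon = 170 + 39*sqrt(19)
= 339.9971
R = ln(339.9971)
= 5.8289

5.8289


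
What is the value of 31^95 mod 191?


p = 191 is prime and the exponent is (p-1)/2 = 95, so by Euler's criterion 31^95 = (31/191) = +1 or -1 mod 191.
Compute by square-and-multiply:
  95 = 64 + 16 + 8 + 4 + 2 + 1 (binary 1011111)
  Repeated squaring mod 191: 31^1 = 31, 31^2 = 6, 31^4 = 36, 31^8 = 150, 31^16 = 153, 31^32 = 107, 31^64 = 180
  31^95 = 31^64 * 31^16 * 31^8 * 31^4 * 31^2 * 31^1 = 180 * 153 * 150 * 36 * 6 * 31 mod 191
    180 * 153 = 27540 = 36 mod 191
    36 * 150 = 5400 = 52 mod 191
    52 * 36 = 1872 = 153 mod 191
    153 * 6 = 918 = 154 mod 191
    154 * 31 = 4774 = 190 mod 191
  31^95 = 190 mod 191
Result 190 = p - 1 = -1 mod 191: 31 is a quadratic non-residue mod 191. As a residue in [0, p-1] the value is 190.
31^95 mod 191 = 190

190


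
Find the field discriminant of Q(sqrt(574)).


For K = Q(sqrt(d)) with d squarefree: disc(K) = d if d = 1 mod 4, and disc(K) = 4d if d = 2 or 3 mod 4.
Here d = 574, and d mod 4 = 2.
d = 2 mod 4, not 1 (O_K = Z[sqrt(d)]), so disc(K) = 4d = 4 * (574) = 2296

2296


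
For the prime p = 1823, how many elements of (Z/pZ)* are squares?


For prime p, the number of non-zero quadratic residues is (p-1)/2.
= (1823-1)/2
= 911

911


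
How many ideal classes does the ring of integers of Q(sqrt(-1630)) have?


K = Q(sqrt(-1630)). d mod 4 = 2, so D = disc(K) = 4d = -6520
h(K) equals the number of primitive reduced positive-definite forms (a, b, c) = a*x^2 + b*x*y + c*y^2 with b^2 - 4ac = D,
where reduced means |b| <= a <= c, with b >= 0 whenever |b| = a or a = c, and primitive means gcd(a, b, c) = 1.
Reduced forces 3a^2 <= |D| = 6520, so 1 <= a <= 46; b must have the parity of D, and c = (b^2 - D)/(4a) must be an integer >= a.
Enumerate a = 1..46, b in [-a, a]:
  a=1: (1, 0, 1630)  [1]
  a=2: (2, 0, 815)  [1]
  a=3..4: none
  a=5: (5, 0, 326)  [1]
  a=6: none
  a=7: (7, -2, 233), (7, 2, 233)  [2]
  a=8..9: none
  a=10: (10, 0, 163)  [1]
  a=11: (11, -6, 149), (11, 6, 149)  [2]
  a=12..13: none
  a=14: (14, -12, 119), (14, 12, 119)  [2]
  a=15..16: none
  a=17: (17, -12, 98), (17, 12, 98)  [2]
  a=18: none
  a=19: (19, -4, 86), (19, 4, 86)  [2]
  a=20..21: none
  a=22: (22, -16, 77), (22, 16, 77)  [2]
  a=23: (23, -14, 73), (23, 14, 73)  [2]
  a=24..28: none
  a=29: (29, -18, 59), (29, 18, 59)  [2]
  a=30..33: none
  a=34: (34, -12, 49), (34, 12, 49)  [2]
  a=35: (35, -30, 53), (35, 30, 53)  [2]
  a=36..37: none
  a=38: (38, -4, 43), (38, 4, 43)  [2]
  a=39..40: none
  a=41: (41, -32, 46), (41, 32, 46)  [2]
  a=42..46: none
Total reduced forms: 1 + 1 + 1 + 2 + 1 + 2 + 2 + 2 + 2 + 2 + 2 + 2 + 2 + 2 + 2 + 2 = 28
h = 28

28


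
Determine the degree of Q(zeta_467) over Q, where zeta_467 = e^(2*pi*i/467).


The degree equals Euler's totient phi(467).
467 = 467
phi(467) = 466

466


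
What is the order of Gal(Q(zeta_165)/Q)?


|Gal(Q(zeta_165)/Q)| = phi(165)
= 80

80


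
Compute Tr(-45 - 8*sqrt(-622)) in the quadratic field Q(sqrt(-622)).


Tr(a + b*sqrt(d)) = (a + b*sqrt(d)) + (a - b*sqrt(d)) = 2a
= 2 * (-45)
= -90

-90


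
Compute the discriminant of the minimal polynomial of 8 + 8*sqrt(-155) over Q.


The element 8 + 8*sqrt(-155) has minimal polynomial:
x^2 - 16*x + 9984
Discriminant = (-16)^2 - 4*(9984)
= 256 - 39936
= -39680

-39680


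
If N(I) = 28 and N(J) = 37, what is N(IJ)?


N(IJ) = N(I) * N(J)
= 28 * 37
= 1036

1036


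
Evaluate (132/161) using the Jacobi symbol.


Compute (132/161) via quadratic reciprocity:
  pull out 2: (2/161) = +1  (since 161 mod 8 = 1)
  pull out 2: (2/161) = +1  (since 161 mod 8 = 1)
  reciprocity: (33/161) -> +(161/33)
  reduce: (29/33)
  reciprocity: (29/33) -> +(33/29)
  reduce: (4/29)
  pull out 2: (2/29) = -1  (since 29 mod 8 = 5)
  pull out 2: (2/29) = -1  (since 29 mod 8 = 5)
  (1/29) = 1
Product of signs = 1

1


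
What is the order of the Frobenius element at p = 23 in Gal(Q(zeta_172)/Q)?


The Frobenius at p in Gal(Q(zeta_n)/Q) = (Z/nZ)* is the class of p, so its order is ord_172(23), the smallest k >= 1 with 23^k = 1 mod 172.
n = 172 = 2^2 * 43, phi(172) = 84; the order divides phi(n).
Divisors of 84: 1, 2, 3, 4, 6, 7, 12, 14, 21, 28, 42, 84
Repeated squaring mod 172: 23^1 = 23, 23^2 = 13, 23^4 = 169, 23^8 = 9, 23^16 = 81, 23^32 = 25, 23^64 = 109
Test divisors in increasing order:
  k=1: 23^1 = 23 mod 172
  k=2: 23^2 = 13 mod 172
  k=3: 23^3 = 13 * 23 = 127 mod 172
  k=4: 23^4 = 169 mod 172
  k=6: 23^6 = 169 * 13 = 133 mod 172
  k=7: 23^7 = 169 * 13 * 23 = 135 mod 172
  k=12: 23^12 = 9 * 169 = 145 mod 172
  k=14: 23^14 = 9 * 169 * 13 = 165 mod 172
  k=21: 23^21 = 81 * 169 * 23 = 87 mod 172
  k=28: 23^28 = 81 * 9 * 169 = 49 mod 172
  k=42: 23^42 = 25 * 9 * 13 = 1 mod 172  <- first divisor giving 1
Order = 42

42


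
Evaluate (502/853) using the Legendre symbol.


p = 853 is prime, so compute (502/853) with the reciprocity algorithm (Jacobi-symbol steps: pull out 2s via (2/n), flip via reciprocity, reduce):
  pull out 2: (2/853) = -1  (since 853 mod 8 = 5)
  reciprocity: (251/853) -> +(853/251)
  reduce: (100/251)
  pull out 2: (2/251) = -1  (since 251 mod 8 = 3)
  pull out 2: (2/251) = -1  (since 251 mod 8 = 3)
  reciprocity: (25/251) -> +(251/25)
  reduce: (1/25)
  (1/25) = 1
Product of signs = -1
(502/853) = -1

-1


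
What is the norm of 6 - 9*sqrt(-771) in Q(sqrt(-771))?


N(a + b*sqrt(d)) = a^2 - d*b^2
= (6)^2 - (-771)*(-9)^2
= 36 + 62451
= 62487

62487


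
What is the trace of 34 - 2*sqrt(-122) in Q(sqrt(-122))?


Tr(a + b*sqrt(d)) = (a + b*sqrt(d)) + (a - b*sqrt(d)) = 2a
= 2 * (34)
= 68

68


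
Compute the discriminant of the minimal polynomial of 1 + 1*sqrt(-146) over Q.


The element 1 + 1*sqrt(-146) has minimal polynomial:
x^2 - 2*x + 147
Discriminant = (-2)^2 - 4*(147)
= 4 - 588
= -584

-584


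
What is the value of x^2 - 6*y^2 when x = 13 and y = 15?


x^2 - d*y^2
= 13^2 - 6*15^2
= 169 - 1350
= -1181

-1181


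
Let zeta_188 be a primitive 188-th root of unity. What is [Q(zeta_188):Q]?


The degree equals Euler's totient phi(188).
188 = 2^2 * 47
phi(188) = 92

92


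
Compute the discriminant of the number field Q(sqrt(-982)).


For K = Q(sqrt(d)) with d squarefree: disc(K) = d if d = 1 mod 4, and disc(K) = 4d if d = 2 or 3 mod 4.
Here d = -982, and d mod 4 = 2.
d = 2 mod 4, not 1 (O_K = Z[sqrt(d)]), so disc(K) = 4d = 4 * (-982) = -3928

-3928


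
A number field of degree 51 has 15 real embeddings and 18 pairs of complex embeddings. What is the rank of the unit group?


By Dirichlet's unit theorem:
rank = r1 + r2 - 1
= 15 + 18 - 1
= 32

32


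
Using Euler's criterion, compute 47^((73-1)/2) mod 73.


p = 73 is prime and the exponent is (p-1)/2 = 36, so by Euler's criterion 47^36 = (47/73) = +1 or -1 mod 73.
Compute by square-and-multiply:
  36 = 32 + 4 (binary 100100)
  Repeated squaring mod 73: 47^1 = 47, 47^2 = 19, 47^4 = 69, 47^8 = 16, 47^16 = 37, 47^32 = 55
  47^36 = 47^32 * 47^4 = 55 * 69 mod 73
    55 * 69 = 3795 = 72 mod 73
  47^36 = 72 mod 73
Result 72 = p - 1 = -1 mod 73: 47 is a quadratic non-residue mod 73. As a residue in [0, p-1] the value is 72.
47^36 mod 73 = 72

72


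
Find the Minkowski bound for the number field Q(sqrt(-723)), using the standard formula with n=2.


d = -723, d mod 4 = 1, so disc(K) = d = -723; |disc(K)| = 723
Imaginary quadratic field, so n = 2, s = r2 = 1, r1 = 0
M = (n!/n^n) * (4/pi)^s * sqrt(|disc(K)|) = (2!/2^2) * (4/pi)^1 * sqrt(723)
= 0.5 * 1.273240 * 26.888659
= 17.1179

17.1179


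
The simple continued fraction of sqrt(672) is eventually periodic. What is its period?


Run the CF algorithm for sqrt(672).
a_0 = floor(sqrt(672)) = 25; set m_0=0, q_0=1.
Recurrence: m' = q*a - m,  q' = (d - m'^2)/q,  a' = floor((a_0 + m')/q').
  step 1: m=25, q=47, a=1
  step 2: m=22, q=4, a=11
  step 3: m=22, q=47, a=1
  step 4: m=25, q=1, a=50
a_4 = 2*a_0 = 50, so the period closes here.
sqrt(672) = [25; 1, 11, 1, 50]
Period length = 4

4
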